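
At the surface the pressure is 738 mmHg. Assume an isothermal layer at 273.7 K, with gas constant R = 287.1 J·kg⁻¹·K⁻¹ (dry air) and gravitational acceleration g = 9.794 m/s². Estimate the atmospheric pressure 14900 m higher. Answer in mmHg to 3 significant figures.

Scale height: H = RT/g = 287.1 × 273.7 / 9.794 = 8023.2 m.
Barometric formula: P = P₀ exp(−z/H).
z/H = 14900/8023.2 = 1.8571; exp(−1.8571) = 0.15612.
P = 738 × 0.15612 = 115.22 mmHg.

P ≈ 115 mmHg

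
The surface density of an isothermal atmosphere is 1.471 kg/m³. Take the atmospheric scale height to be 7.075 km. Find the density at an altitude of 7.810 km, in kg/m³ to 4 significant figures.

ρ ≈ 0.4878 kg/m³

In an isothermal atmosphere, density decays like pressure: ρ = ρ₀ exp(−z/H).
z/H = 7810.0/7075.0 = 1.1039; exp(−1.1039) = 0.33158.
ρ = 1.471 × 0.33158 = 0.48775 kg/m³.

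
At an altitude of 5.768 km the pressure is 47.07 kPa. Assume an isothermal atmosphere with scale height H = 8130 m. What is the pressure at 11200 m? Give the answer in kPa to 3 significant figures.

P ≈ 24.1 kPa

Between two levels, P₂ = P₁ exp(−Δz/H) with Δz = z₂ − z₁.
Δz = 11200 − 5768.0 = 5432.0 m; Δz/H = 5432.0/8130.0 = 0.66814.
P₂ = 47.07 × exp(−0.66814) = 47.07 × 0.51266 = 24.131 kPa.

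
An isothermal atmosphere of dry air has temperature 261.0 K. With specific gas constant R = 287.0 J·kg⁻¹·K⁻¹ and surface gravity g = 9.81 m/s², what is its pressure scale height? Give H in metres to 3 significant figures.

The scale height of an isothermal atmosphere is H = RT/g.
H = 287.0 × 261.0 / 9.81 = 74907/9.81 = 7635.8 m.

H ≈ 7640 m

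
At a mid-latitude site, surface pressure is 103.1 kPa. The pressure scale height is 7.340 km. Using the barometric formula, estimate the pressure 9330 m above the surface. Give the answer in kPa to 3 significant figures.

Barometric formula: P = P₀ exp(−z/H).
z/H = 9330.0/7340.0 = 1.2711; exp(−1.2711) = 0.28052.
P = 103.1 × 0.28052 = 28.922 kPa.

P ≈ 28.9 kPa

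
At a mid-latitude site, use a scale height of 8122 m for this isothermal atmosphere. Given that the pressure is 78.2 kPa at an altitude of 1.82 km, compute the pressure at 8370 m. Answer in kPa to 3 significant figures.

P ≈ 34.9 kPa

Between two levels, P₂ = P₁ exp(−Δz/H) with Δz = z₂ − z₁.
Δz = 8370.0 − 1820.0 = 6550.0 m; Δz/H = 6550.0/8122.0 = 0.80645.
P₂ = 78.2 × exp(−0.80645) = 78.2 × 0.44644 = 34.912 kPa.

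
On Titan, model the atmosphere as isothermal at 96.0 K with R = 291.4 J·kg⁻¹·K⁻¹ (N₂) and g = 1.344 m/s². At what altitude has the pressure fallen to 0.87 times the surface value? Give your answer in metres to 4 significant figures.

z ≈ 2899 m

Scale height: H = RT/g = 291.4 × 96.0 / 1.344 = 20814 m.
Set P/P₀ = exp(−z/H) = 0.87, so z = −H ln(0.87).
−ln(0.87) = 0.13926; z = 20814 × 0.13926 = 2898.6 m.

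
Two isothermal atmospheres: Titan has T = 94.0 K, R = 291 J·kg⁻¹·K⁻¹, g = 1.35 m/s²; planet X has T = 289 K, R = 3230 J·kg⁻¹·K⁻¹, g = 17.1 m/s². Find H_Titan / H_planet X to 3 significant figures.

H_Titan/H_planet X ≈ 0.371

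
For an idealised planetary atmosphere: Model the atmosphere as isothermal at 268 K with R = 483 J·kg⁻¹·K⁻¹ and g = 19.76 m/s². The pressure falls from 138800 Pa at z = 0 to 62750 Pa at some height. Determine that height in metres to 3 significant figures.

z ≈ 5200 m

Scale height: H = RT/g = 483 × 268 / 19.76 = 6550.8 m.
Invert the barometric formula: z = H ln(P₀/P).
P₀/P = 138800/62750 = 2.2120; ln(2.2120) = 0.79390.
z = 6550.8 × 0.79390 = 5200.7 m.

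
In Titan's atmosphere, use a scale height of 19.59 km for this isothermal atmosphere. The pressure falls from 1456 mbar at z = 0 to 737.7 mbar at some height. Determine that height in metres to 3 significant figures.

z ≈ 13300 m

Invert the barometric formula: z = H ln(P₀/P).
P₀/P = 1456/737.7 = 1.9737; ln(1.9737) = 0.67991.
z = 19590 × 0.67991 = 13319 m.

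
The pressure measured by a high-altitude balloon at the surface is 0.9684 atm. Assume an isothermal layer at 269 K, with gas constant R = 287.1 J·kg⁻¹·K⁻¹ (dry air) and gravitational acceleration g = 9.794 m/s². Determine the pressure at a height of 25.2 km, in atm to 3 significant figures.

P ≈ 0.0396 atm

Scale height: H = RT/g = 287.1 × 269 / 9.794 = 7885.4 m.
Barometric formula: P = P₀ exp(−z/H).
z/H = 25200/7885.4 = 3.1958; exp(−3.1958) = 0.040934.
P = 0.9684 × 0.040934 = 0.039640 atm.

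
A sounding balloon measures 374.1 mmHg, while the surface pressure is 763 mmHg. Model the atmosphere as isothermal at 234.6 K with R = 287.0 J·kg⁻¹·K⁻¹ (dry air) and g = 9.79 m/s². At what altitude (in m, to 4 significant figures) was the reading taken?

z ≈ 4902 m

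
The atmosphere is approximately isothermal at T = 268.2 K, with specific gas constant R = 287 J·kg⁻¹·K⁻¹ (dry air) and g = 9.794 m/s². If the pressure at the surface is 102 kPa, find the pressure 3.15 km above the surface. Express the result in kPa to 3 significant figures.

Scale height: H = RT/g = 287 × 268.2 / 9.794 = 7859.2 m.
Barometric formula: P = P₀ exp(−z/H).
z/H = 3150.0/7859.2 = 0.40080; exp(−0.40080) = 0.66978.
P = 102 × 0.66978 = 68.318 kPa.

P ≈ 68.3 kPa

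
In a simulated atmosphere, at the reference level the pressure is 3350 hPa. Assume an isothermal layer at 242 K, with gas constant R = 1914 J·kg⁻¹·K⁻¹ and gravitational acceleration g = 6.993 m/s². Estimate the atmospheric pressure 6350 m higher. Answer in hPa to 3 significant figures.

Scale height: H = RT/g = 1914 × 242 / 6.993 = 66236 m.
Barometric formula: P = P₀ exp(−z/H).
z/H = 6350.0/66236 = 0.095869; exp(−0.095869) = 0.90858.
P = 3350 × 0.90858 = 3043.7 hPa.

P ≈ 3040 hPa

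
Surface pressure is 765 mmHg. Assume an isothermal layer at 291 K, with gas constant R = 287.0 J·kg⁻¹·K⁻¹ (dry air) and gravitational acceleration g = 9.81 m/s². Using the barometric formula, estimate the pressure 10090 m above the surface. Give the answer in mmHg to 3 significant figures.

P ≈ 234 mmHg

Scale height: H = RT/g = 287.0 × 291 / 9.81 = 8513.5 m.
Barometric formula: P = P₀ exp(−z/H).
z/H = 10090/8513.5 = 1.1852; exp(−1.1852) = 0.30569.
P = 765 × 0.30569 = 233.85 mmHg.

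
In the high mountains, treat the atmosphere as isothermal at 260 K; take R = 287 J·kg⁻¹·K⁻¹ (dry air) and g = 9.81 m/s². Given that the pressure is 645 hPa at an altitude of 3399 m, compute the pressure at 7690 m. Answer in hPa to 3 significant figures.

P ≈ 367 hPa

Scale height: H = RT/g = 287 × 260 / 9.81 = 7606.5 m.
Between two levels, P₂ = P₁ exp(−Δz/H) with Δz = z₂ − z₁.
Δz = 7690.0 − 3399.0 = 4291.0 m; Δz/H = 4291.0/7606.5 = 0.56412.
P₂ = 645 × exp(−0.56412) = 645 × 0.56886 = 366.91 hPa.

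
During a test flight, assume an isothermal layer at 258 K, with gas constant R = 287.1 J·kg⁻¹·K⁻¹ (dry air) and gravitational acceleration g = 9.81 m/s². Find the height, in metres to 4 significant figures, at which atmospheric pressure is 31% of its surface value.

Scale height: H = RT/g = 287.1 × 258 / 9.81 = 7550.6 m.
Set P/P₀ = exp(−z/H) = 0.31, so z = −H ln(0.31).
−ln(0.31) = 1.1712; z = 7550.6 × 1.1712 = 8843.3 m.

z ≈ 8843 m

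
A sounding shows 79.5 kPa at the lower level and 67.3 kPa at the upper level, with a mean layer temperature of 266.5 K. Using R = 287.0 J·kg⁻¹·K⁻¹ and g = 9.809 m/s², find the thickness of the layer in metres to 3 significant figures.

Hypsometric equation: Δz = (R T̄/g) ln(P₁/P₂).
R T̄/g = 287.0 × 266.5 / 9.809 = 7797.5 m.
ln(79.5/67.3) = ln(1.1813) = 0.16662.
Δz = 7797.5 × 0.16662 = 1299.2 m.

Δz ≈ 1300 m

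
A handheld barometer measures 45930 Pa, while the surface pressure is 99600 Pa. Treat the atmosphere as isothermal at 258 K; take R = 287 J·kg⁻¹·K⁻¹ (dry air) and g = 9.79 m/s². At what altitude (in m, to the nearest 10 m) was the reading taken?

Scale height: H = RT/g = 287 × 258 / 9.79 = 7563.4 m.
Invert the barometric formula: z = H ln(P₀/P).
P₀/P = 99600/45930 = 2.1685; ln(2.1685) = 0.77404.
z = 7563.4 × 0.77404 = 5854.4 m.

z ≈ 5850 m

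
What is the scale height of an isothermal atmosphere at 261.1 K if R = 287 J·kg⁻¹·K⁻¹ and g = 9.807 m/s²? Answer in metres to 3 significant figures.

H ≈ 7640 m

The scale height of an isothermal atmosphere is H = RT/g.
H = 287 × 261.1 / 9.807 = 74936/9.807 = 7641.1 m.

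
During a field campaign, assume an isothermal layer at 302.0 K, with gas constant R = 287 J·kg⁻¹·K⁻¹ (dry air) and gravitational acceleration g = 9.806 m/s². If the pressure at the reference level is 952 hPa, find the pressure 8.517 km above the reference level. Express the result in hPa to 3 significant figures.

Scale height: H = RT/g = 287 × 302.0 / 9.806 = 8838.9 m.
Barometric formula: P = P₀ exp(−z/H).
z/H = 8517.0/8838.9 = 0.96358; exp(−0.96358) = 0.38152.
P = 952 × 0.38152 = 363.21 hPa.

P ≈ 363 hPa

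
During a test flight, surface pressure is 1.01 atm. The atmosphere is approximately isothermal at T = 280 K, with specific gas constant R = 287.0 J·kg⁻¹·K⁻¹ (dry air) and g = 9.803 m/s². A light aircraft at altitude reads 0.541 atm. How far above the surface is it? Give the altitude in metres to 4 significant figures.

Scale height: H = RT/g = 287.0 × 280 / 9.803 = 8197.5 m.
Invert the barometric formula: z = H ln(P₀/P).
P₀/P = 1.01/0.541 = 1.8669; ln(1.8669) = 0.62428.
z = 8197.5 × 0.62428 = 5117.5 m.

z ≈ 5118 m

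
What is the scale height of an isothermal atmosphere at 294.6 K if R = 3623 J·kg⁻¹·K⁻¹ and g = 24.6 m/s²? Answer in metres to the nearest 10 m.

The scale height of an isothermal atmosphere is H = RT/g.
H = 3623 × 294.6 / 24.6 = 1067300/24.6 = 43386 m.

H ≈ 43390 m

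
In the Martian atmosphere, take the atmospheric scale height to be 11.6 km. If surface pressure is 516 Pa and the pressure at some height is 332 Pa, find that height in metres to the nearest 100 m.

z ≈ 5100 m

Invert the barometric formula: z = H ln(P₀/P).
P₀/P = 516/332 = 1.5542; ln(1.5542) = 0.44096.
z = 11600 × 0.44096 = 5115.1 m.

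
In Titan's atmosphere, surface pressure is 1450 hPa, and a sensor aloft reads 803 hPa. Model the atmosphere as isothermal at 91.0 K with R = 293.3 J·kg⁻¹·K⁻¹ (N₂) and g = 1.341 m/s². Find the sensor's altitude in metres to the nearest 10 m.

Scale height: H = RT/g = 293.3 × 91.0 / 1.341 = 19903 m.
Invert the barometric formula: z = H ln(P₀/P).
P₀/P = 1450/803 = 1.8057; ln(1.8057) = 0.59095.
z = 19903 × 0.59095 = 11762 m.

z ≈ 11760 m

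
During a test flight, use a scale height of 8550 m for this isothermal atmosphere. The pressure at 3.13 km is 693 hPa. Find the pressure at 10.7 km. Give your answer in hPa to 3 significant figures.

P ≈ 286 hPa

Between two levels, P₂ = P₁ exp(−Δz/H) with Δz = z₂ − z₁.
Δz = 10700 − 3130.0 = 7570.0 m; Δz/H = 7570.0/8550.0 = 0.88538.
P₂ = 693 × exp(−0.88538) = 693 × 0.41256 = 285.90 hPa.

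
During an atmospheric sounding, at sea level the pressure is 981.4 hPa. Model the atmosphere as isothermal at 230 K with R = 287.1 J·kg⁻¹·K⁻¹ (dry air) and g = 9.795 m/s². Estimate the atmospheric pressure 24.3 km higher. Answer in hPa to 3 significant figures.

P ≈ 26.7 hPa

Scale height: H = RT/g = 287.1 × 230 / 9.795 = 6741.5 m.
Barometric formula: P = P₀ exp(−z/H).
z/H = 24300/6741.5 = 3.6045; exp(−3.6045) = 0.027201.
P = 981.4 × 0.027201 = 26.695 hPa.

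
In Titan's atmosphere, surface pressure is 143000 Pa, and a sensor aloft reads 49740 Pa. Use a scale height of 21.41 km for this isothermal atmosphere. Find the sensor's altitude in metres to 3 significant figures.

Invert the barometric formula: z = H ln(P₀/P).
P₀/P = 143000/49740 = 2.8749; ln(2.8749) = 1.0560.
z = 21410 × 1.0560 = 22609 m.

z ≈ 22600 m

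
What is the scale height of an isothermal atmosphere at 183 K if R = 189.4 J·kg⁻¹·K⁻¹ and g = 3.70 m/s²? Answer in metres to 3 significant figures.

The scale height of an isothermal atmosphere is H = RT/g.
H = 189.4 × 183 / 3.70 = 34660/3.70 = 9367.6 m.

H ≈ 9370 m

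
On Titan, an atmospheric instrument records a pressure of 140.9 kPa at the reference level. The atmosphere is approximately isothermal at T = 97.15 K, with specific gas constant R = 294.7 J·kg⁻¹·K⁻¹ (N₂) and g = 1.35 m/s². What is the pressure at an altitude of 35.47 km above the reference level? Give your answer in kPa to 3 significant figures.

P ≈ 26.5 kPa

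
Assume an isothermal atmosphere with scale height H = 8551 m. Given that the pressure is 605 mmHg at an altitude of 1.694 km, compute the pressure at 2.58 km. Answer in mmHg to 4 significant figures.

P ≈ 545.5 mmHg

Between two levels, P₂ = P₁ exp(−Δz/H) with Δz = z₂ − z₁.
Δz = 2580.0 − 1694.0 = 886.00 m; Δz/H = 886.00/8551.0 = 0.10361.
P₂ = 605 × exp(−0.10361) = 605 × 0.90158 = 545.46 mmHg.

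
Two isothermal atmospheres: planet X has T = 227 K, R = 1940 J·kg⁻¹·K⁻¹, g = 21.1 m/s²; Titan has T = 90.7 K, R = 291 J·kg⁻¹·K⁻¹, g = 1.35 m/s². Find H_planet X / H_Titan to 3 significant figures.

H = RT/g for each body.
H_planet X = 1940 × 227 / 21.1 = 20871 m.
H_Titan = 291 × 90.7 / 1.35 = 19551 m.
H_planet X/H_Titan = 20871/19551 = 1.0675.

H_planet X/H_Titan ≈ 1.07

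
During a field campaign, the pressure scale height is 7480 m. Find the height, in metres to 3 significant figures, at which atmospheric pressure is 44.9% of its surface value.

z ≈ 5990 m

Set P/P₀ = exp(−z/H) = 0.449, so z = −H ln(0.449).
−ln(0.449) = 0.80073; z = 7480.0 × 0.80073 = 5989.5 m.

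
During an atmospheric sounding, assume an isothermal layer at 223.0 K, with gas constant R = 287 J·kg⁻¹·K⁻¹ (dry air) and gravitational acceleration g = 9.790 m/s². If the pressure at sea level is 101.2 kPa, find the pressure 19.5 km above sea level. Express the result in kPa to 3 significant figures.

P ≈ 5.13 kPa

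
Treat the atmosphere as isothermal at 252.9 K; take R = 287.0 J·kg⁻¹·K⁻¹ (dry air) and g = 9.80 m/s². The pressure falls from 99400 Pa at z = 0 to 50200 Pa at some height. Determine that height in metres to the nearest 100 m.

Scale height: H = RT/g = 287.0 × 252.9 / 9.80 = 7406.4 m.
Invert the barometric formula: z = H ln(P₀/P).
P₀/P = 99400/50200 = 1.9801; ln(1.9801) = 0.68315.
z = 7406.4 × 0.68315 = 5059.7 m.

z ≈ 5100 m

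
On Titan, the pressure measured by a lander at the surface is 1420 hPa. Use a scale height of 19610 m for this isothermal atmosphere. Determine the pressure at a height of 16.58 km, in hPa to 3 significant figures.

P ≈ 610 hPa

Barometric formula: P = P₀ exp(−z/H).
z/H = 16580/19610 = 0.84549; exp(−0.84549) = 0.42935.
P = 1420 × 0.42935 = 609.68 hPa.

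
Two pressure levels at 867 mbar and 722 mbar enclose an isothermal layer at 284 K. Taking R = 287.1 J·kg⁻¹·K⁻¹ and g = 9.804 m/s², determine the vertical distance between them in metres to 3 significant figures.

Δz ≈ 1520 m

Hypsometric equation: Δz = (R T̄/g) ln(P₁/P₂).
R T̄/g = 287.1 × 284 / 9.804 = 8316.6 m.
ln(867/722) = ln(1.2008) = 0.18299.
Δz = 8316.6 × 0.18299 = 1521.9 m.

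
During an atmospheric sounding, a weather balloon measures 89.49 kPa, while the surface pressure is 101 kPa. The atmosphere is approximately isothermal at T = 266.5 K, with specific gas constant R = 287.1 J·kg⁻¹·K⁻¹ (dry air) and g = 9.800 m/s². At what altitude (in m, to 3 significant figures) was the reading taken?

z ≈ 945 m

Scale height: H = RT/g = 287.1 × 266.5 / 9.800 = 7807.4 m.
Invert the barometric formula: z = H ln(P₀/P).
P₀/P = 101/89.49 = 1.1286; ln(1.1286) = 0.12098.
z = 7807.4 × 0.12098 = 944.54 m.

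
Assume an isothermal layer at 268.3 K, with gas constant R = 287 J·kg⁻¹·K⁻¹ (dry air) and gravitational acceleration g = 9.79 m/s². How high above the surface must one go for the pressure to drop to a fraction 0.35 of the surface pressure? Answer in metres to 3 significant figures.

Scale height: H = RT/g = 287 × 268.3 / 9.79 = 7865.4 m.
Set P/P₀ = exp(−z/H) = 0.35, so z = −H ln(0.35).
−ln(0.35) = 1.0498; z = 7865.4 × 1.0498 = 8257.1 m.

z ≈ 8260 m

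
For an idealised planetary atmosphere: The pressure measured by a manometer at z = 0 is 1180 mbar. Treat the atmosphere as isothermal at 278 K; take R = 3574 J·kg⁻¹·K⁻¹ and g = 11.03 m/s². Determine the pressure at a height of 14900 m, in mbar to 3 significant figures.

P ≈ 1000 mbar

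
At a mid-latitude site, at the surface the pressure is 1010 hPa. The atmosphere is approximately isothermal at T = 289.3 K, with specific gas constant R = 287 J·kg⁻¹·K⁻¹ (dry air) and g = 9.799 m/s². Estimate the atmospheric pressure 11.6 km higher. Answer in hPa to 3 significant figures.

P ≈ 257 hPa

Scale height: H = RT/g = 287 × 289.3 / 9.799 = 8473.2 m.
Barometric formula: P = P₀ exp(−z/H).
z/H = 11600/8473.2 = 1.3690; exp(−1.3690) = 0.25436.
P = 1010 × 0.25436 = 256.90 hPa.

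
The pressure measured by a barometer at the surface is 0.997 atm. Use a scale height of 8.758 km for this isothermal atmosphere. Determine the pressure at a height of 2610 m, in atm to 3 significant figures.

Barometric formula: P = P₀ exp(−z/H).
z/H = 2610.0/8758.0 = 0.29801; exp(−0.29801) = 0.74229.
P = 0.997 × 0.74229 = 0.74006 atm.

P ≈ 0.740 atm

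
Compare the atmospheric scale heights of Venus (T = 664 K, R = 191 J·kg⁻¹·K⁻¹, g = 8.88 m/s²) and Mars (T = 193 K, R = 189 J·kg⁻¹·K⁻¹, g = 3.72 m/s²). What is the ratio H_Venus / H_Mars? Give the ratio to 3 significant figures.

H = RT/g for each body.
H_Venus = 191 × 664 / 8.88 = 14282 m.
H_Mars = 189 × 193 / 3.72 = 9805.6 m.
H_Venus/H_Mars = 14282/9805.6 = 1.4565.

H_Venus/H_Mars ≈ 1.46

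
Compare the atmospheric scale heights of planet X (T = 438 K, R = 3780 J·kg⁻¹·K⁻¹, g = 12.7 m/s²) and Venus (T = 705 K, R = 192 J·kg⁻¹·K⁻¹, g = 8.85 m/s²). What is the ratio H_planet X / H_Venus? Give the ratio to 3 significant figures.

H_planet X/H_Venus ≈ 8.52

H = RT/g for each body.
H_planet X = 3780 × 438 / 12.7 = 130370 m.
H_Venus = 192 × 705 / 8.85 = 15295 m.
H_planet X/H_Venus = 130370/15295 = 8.5237.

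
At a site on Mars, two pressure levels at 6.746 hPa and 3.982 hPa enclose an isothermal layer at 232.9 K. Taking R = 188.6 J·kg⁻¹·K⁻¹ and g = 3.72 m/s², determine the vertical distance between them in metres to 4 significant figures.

Δz ≈ 6225 m

Hypsometric equation: Δz = (R T̄/g) ln(P₁/P₂).
R T̄/g = 188.6 × 232.9 / 3.72 = 11808 m.
ln(6.746/3.982) = ln(1.6941) = 0.52715.
Δz = 11808 × 0.52715 = 6224.6 m.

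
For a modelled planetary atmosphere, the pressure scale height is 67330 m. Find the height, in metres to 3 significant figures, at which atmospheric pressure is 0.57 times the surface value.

Set P/P₀ = exp(−z/H) = 0.57, so z = −H ln(0.57).
−ln(0.57) = 0.56212; z = 67330 × 0.56212 = 37848 m.

z ≈ 37800 m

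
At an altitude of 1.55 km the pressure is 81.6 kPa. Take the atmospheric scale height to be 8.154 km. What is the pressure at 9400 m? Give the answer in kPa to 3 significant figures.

Between two levels, P₂ = P₁ exp(−Δz/H) with Δz = z₂ − z₁.
Δz = 9400.0 − 1550.0 = 7850.0 m; Δz/H = 7850.0/8154.0 = 0.96272.
P₂ = 81.6 × exp(−0.96272) = 81.6 × 0.38185 = 31.159 kPa.

P ≈ 31.2 kPa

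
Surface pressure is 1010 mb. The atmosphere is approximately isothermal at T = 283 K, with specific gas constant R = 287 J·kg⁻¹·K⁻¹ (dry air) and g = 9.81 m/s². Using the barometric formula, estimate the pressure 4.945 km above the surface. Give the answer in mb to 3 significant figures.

P ≈ 556 mb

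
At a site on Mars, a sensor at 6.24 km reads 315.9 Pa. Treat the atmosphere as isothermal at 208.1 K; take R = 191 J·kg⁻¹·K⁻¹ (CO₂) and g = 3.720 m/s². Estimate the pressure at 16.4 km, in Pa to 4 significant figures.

Scale height: H = RT/g = 191 × 208.1 / 3.720 = 10685 m.
Between two levels, P₂ = P₁ exp(−Δz/H) with Δz = z₂ − z₁.
Δz = 16400 − 6240.0 = 10160 m; Δz/H = 10160/10685 = 0.95087.
P₂ = 315.9 × exp(−0.95087) = 315.9 × 0.38640 = 122.06 Pa.

P ≈ 122.1 Pa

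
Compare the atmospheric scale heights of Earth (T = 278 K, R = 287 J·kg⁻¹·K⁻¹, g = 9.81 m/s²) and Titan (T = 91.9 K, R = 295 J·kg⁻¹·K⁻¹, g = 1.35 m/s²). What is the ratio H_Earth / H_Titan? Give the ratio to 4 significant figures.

H = RT/g for each body.
H_Earth = 287 × 278 / 9.81 = 8133.1 m.
H_Titan = 295 × 91.9 / 1.35 = 20082 m.
H_Earth/H_Titan = 8133.1/20082 = 0.40499.

H_Earth/H_Titan ≈ 0.4050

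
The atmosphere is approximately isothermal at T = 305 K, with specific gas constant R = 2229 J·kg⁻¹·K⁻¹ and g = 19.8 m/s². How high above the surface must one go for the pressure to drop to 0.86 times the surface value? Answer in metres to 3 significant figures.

Scale height: H = RT/g = 2229 × 305 / 19.8 = 34336 m.
Set P/P₀ = exp(−z/H) = 0.86, so z = −H ln(0.86).
−ln(0.86) = 0.15082; z = 34336 × 0.15082 = 5178.6 m.

z ≈ 5180 m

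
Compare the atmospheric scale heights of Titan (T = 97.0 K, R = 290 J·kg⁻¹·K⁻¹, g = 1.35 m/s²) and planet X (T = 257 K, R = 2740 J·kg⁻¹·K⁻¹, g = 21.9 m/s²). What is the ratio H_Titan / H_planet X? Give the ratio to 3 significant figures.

H = RT/g for each body.
H_Titan = 290 × 97.0 / 1.35 = 20837 m.
H_planet X = 2740 × 257 / 21.9 = 32154 m.
H_Titan/H_planet X = 20837/32154 = 0.64804.

H_Titan/H_planet X ≈ 0.648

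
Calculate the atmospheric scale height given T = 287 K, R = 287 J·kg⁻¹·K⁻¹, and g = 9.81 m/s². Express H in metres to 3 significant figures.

H ≈ 8400 m

The scale height of an isothermal atmosphere is H = RT/g.
H = 287 × 287 / 9.81 = 82369/9.81 = 8396.4 m.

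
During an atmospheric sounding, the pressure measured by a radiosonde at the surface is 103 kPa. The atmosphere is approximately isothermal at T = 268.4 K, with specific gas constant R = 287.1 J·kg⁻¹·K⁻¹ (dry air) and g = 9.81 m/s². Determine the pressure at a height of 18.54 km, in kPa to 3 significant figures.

Scale height: H = RT/g = 287.1 × 268.4 / 9.81 = 7855.0 m.
Barometric formula: P = P₀ exp(−z/H).
z/H = 18540/7855.0 = 2.3603; exp(−2.3603) = 0.094392.
P = 103 × 0.094392 = 9.7224 kPa.

P ≈ 9.72 kPa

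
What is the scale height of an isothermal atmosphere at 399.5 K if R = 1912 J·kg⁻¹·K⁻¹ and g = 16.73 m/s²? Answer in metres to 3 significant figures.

The scale height of an isothermal atmosphere is H = RT/g.
H = 1912 × 399.5 / 16.73 = 763840/16.73 = 45657 m.

H ≈ 45700 m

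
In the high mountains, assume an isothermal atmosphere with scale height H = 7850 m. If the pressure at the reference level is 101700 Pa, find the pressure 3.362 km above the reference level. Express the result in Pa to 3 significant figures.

P ≈ 66300 Pa

Barometric formula: P = P₀ exp(−z/H).
z/H = 3362.0/7850.0 = 0.42828; exp(−0.42828) = 0.65163.
P = 101700 × 0.65163 = 66271 Pa.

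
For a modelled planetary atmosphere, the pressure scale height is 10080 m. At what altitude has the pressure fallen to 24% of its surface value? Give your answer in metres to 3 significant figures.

Set P/P₀ = exp(−z/H) = 0.24, so z = −H ln(0.24).
−ln(0.24) = 1.4271; z = 10080 × 1.4271 = 14385 m.

z ≈ 14400 m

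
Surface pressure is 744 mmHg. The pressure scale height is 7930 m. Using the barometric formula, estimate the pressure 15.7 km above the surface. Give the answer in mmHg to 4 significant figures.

P ≈ 102.7 mmHg

Barometric formula: P = P₀ exp(−z/H).
z/H = 15700/7930.0 = 1.9798; exp(−1.9798) = 0.13810.
P = 744 × 0.13810 = 102.75 mmHg.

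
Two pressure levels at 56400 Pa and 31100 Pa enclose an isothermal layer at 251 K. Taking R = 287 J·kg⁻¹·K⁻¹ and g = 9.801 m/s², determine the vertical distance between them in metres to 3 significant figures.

Δz ≈ 4380 m

Hypsometric equation: Δz = (R T̄/g) ln(P₁/P₂).
R T̄/g = 287 × 251 / 9.801 = 7350.0 m.
ln(56400/31100) = ln(1.8135) = 0.59526.
Δz = 7350.0 × 0.59526 = 4375.2 m.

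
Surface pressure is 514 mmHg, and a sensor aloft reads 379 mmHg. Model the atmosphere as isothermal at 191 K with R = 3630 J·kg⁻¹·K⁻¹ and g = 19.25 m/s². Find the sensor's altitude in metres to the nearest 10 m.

Scale height: H = RT/g = 3630 × 191 / 19.25 = 36017 m.
Invert the barometric formula: z = H ln(P₀/P).
P₀/P = 514/379 = 1.3562; ln(1.3562) = 0.30469.
z = 36017 × 0.30469 = 10974 m.

z ≈ 10970 m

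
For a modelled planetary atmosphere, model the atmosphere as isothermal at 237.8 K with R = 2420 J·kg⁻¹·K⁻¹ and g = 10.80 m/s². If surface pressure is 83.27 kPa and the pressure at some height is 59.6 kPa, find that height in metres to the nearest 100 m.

z ≈ 17800 m

Scale height: H = RT/g = 2420 × 237.8 / 10.80 = 53285 m.
Invert the barometric formula: z = H ln(P₀/P).
P₀/P = 83.27/59.6 = 1.3971; ln(1.3971) = 0.33440.
z = 53285 × 0.33440 = 17819 m.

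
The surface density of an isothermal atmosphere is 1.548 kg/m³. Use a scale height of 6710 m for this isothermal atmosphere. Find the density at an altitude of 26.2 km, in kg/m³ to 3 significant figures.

In an isothermal atmosphere, density decays like pressure: ρ = ρ₀ exp(−z/H).
z/H = 26200/6710.0 = 3.9046; exp(−3.9046) = 0.020149.
ρ = 1.548 × 0.020149 = 0.031191 kg/m³.

ρ ≈ 0.0312 kg/m³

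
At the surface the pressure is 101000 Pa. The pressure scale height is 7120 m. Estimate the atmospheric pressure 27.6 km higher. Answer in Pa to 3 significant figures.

P ≈ 2090 Pa

Barometric formula: P = P₀ exp(−z/H).
z/H = 27600/7120.0 = 3.8764; exp(−3.8764) = 0.020725.
P = 101000 × 0.020725 = 2093.2 Pa.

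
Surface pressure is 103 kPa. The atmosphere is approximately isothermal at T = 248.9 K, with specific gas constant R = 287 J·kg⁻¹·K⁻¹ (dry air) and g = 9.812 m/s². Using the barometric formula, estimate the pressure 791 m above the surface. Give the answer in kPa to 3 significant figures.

Scale height: H = RT/g = 287 × 248.9 / 9.812 = 7280.3 m.
Barometric formula: P = P₀ exp(−z/H).
z/H = 791.00/7280.3 = 0.10865; exp(−0.10865) = 0.89704.
P = 103 × 0.89704 = 92.395 kPa.

P ≈ 92.4 kPa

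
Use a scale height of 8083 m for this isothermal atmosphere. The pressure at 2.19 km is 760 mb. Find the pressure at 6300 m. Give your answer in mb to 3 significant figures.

P ≈ 457 mb

Between two levels, P₂ = P₁ exp(−Δz/H) with Δz = z₂ − z₁.
Δz = 6300.0 − 2190.0 = 4110.0 m; Δz/H = 4110.0/8083.0 = 0.50847.
P₂ = 760 × exp(−0.50847) = 760 × 0.60142 = 457.08 mb.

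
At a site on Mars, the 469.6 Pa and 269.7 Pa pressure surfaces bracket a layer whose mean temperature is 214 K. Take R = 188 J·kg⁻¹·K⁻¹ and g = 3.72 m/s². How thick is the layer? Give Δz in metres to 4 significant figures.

Δz ≈ 5998 m

Hypsometric equation: Δz = (R T̄/g) ln(P₁/P₂).
R T̄/g = 188 × 214 / 3.72 = 10815 m.
ln(469.6/269.7) = ln(1.7412) = 0.55457.
Δz = 10815 × 0.55457 = 5997.7 m.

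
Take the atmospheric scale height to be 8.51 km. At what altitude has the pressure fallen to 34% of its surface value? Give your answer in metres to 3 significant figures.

Set P/P₀ = exp(−z/H) = 0.34, so z = −H ln(0.34).
−ln(0.34) = 1.0788; z = 8510.0 × 1.0788 = 9180.6 m.

z ≈ 9180 m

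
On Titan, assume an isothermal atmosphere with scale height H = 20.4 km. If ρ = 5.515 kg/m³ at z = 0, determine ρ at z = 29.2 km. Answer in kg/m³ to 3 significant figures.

ρ ≈ 1.32 kg/m³

In an isothermal atmosphere, density decays like pressure: ρ = ρ₀ exp(−z/H).
z/H = 29200/20400 = 1.4314; exp(−1.4314) = 0.23897.
ρ = 5.515 × 0.23897 = 1.3179 kg/m³.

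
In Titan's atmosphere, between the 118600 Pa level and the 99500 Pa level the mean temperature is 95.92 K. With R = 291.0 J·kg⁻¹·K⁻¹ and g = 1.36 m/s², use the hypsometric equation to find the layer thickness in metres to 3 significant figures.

Hypsometric equation: Δz = (R T̄/g) ln(P₁/P₂).
R T̄/g = 291.0 × 95.92 / 1.36 = 20524 m.
ln(118600/99500) = ln(1.1920) = 0.17563.
Δz = 20524 × 0.17563 = 3604.6 m.

Δz ≈ 3600 m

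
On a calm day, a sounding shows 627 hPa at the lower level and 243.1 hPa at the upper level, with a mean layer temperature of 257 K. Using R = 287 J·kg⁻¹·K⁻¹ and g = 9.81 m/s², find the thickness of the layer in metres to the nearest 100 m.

Δz ≈ 7100 m

Hypsometric equation: Δz = (R T̄/g) ln(P₁/P₂).
R T̄/g = 287 × 257 / 9.81 = 7518.8 m.
ln(627/243.1) = ln(2.5792) = 0.94748.
Δz = 7518.8 × 0.94748 = 7123.9 m.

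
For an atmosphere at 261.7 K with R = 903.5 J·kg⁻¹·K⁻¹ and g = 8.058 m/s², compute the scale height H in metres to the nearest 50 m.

The scale height of an isothermal atmosphere is H = RT/g.
H = 903.5 × 261.7 / 8.058 = 236450/8.058 = 29344 m.

H ≈ 29350 m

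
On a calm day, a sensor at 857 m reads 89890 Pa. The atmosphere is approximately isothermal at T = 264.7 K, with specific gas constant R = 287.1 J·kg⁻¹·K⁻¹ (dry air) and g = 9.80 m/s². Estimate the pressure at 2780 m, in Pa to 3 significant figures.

Scale height: H = RT/g = 287.1 × 264.7 / 9.80 = 7754.6 m.
Between two levels, P₂ = P₁ exp(−Δz/H) with Δz = z₂ − z₁.
Δz = 2780.0 − 857.00 = 1923.0 m; Δz/H = 1923.0/7754.6 = 0.24798.
P₂ = 89890 × exp(−0.24798) = 89890 × 0.78038 = 70148 Pa.

P ≈ 70100 Pa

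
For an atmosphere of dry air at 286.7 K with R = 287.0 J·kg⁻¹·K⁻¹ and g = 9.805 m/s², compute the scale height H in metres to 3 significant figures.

The scale height of an isothermal atmosphere is H = RT/g.
H = 287.0 × 286.7 / 9.805 = 82283/9.805 = 8391.9 m.

H ≈ 8390 m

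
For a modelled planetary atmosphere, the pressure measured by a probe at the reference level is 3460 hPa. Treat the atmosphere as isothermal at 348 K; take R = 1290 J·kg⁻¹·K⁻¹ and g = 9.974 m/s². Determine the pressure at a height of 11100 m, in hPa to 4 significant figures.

Scale height: H = RT/g = 1290 × 348 / 9.974 = 45009 m.
Barometric formula: P = P₀ exp(−z/H).
z/H = 11100/45009 = 0.24662; exp(−0.24662) = 0.78144.
P = 3460 × 0.78144 = 2703.8 hPa.

P ≈ 2704 hPa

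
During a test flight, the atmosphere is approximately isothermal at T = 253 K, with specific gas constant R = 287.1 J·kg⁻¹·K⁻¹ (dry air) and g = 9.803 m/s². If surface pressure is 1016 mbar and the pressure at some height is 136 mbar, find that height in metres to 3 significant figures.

z ≈ 14900 m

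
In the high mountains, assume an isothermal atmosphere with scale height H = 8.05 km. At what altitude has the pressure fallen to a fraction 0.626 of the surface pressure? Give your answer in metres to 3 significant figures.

z ≈ 3770 m

Set P/P₀ = exp(−z/H) = 0.626, so z = −H ln(0.626).
−ln(0.626) = 0.46840; z = 8050.0 × 0.46840 = 3770.6 m.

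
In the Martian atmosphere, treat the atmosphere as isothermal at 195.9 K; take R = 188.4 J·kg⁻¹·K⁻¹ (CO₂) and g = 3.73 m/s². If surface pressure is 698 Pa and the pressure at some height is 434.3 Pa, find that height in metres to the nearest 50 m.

z ≈ 4700 m

Scale height: H = RT/g = 188.4 × 195.9 / 3.73 = 9894.8 m.
Invert the barometric formula: z = H ln(P₀/P).
P₀/P = 698/434.3 = 1.6072; ln(1.6072) = 0.47449.
z = 9894.8 × 0.47449 = 4695.0 m.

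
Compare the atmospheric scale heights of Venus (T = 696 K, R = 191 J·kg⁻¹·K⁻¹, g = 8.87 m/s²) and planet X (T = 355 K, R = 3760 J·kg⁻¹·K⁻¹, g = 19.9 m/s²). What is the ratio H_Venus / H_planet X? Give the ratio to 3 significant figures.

H_Venus/H_planet X ≈ 0.223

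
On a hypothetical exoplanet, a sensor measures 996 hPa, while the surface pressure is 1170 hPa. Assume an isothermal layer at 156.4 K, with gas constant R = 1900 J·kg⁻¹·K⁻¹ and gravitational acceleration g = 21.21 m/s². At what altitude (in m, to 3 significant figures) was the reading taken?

z ≈ 2260 m

Scale height: H = RT/g = 1900 × 156.4 / 21.21 = 14010 m.
Invert the barometric formula: z = H ln(P₀/P).
P₀/P = 1170/996 = 1.1747; ln(1.1747) = 0.16101.
z = 14010 × 0.16101 = 2255.8 m.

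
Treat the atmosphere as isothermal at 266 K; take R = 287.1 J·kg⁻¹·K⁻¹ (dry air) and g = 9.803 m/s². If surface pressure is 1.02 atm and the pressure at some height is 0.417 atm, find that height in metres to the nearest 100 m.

Scale height: H = RT/g = 287.1 × 266 / 9.803 = 7790.3 m.
Invert the barometric formula: z = H ln(P₀/P).
P₀/P = 1.02/0.417 = 2.4460; ln(2.4460) = 0.89445.
z = 7790.3 × 0.89445 = 6968.0 m.

z ≈ 7000 m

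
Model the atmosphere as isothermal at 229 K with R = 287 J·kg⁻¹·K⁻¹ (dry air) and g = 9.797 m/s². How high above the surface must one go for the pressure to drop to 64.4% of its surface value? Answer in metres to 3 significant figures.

z ≈ 2950 m

Scale height: H = RT/g = 287 × 229 / 9.797 = 6708.5 m.
Set P/P₀ = exp(−z/H) = 0.644, so z = −H ln(0.644).
−ln(0.644) = 0.44006; z = 6708.5 × 0.44006 = 2952.1 m.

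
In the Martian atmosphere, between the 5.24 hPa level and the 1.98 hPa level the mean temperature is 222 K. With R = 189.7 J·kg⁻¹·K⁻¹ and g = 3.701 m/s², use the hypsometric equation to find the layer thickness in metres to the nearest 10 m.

Hypsometric equation: Δz = (R T̄/g) ln(P₁/P₂).
R T̄/g = 189.7 × 222 / 3.701 = 11379 m.
ln(5.24/1.98) = ln(2.6465) = 0.97324.
Δz = 11379 × 0.97324 = 11074 m.

Δz ≈ 11070 m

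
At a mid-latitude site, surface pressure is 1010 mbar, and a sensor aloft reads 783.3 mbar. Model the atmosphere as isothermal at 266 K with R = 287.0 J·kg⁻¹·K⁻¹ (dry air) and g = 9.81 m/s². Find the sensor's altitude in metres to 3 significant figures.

Scale height: H = RT/g = 287.0 × 266 / 9.81 = 7782.1 m.
Invert the barometric formula: z = H ln(P₀/P).
P₀/P = 1010/783.3 = 1.2894; ln(1.2894) = 0.25418.
z = 7782.1 × 0.25418 = 1978.1 m.

z ≈ 1980 m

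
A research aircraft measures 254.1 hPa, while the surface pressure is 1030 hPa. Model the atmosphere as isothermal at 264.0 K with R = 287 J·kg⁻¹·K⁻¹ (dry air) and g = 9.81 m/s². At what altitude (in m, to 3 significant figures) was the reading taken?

Scale height: H = RT/g = 287 × 264.0 / 9.81 = 7723.5 m.
Invert the barometric formula: z = H ln(P₀/P).
P₀/P = 1030/254.1 = 4.0535; ln(4.0535) = 1.3996.
z = 7723.5 × 1.3996 = 10810 m.

z ≈ 10800 m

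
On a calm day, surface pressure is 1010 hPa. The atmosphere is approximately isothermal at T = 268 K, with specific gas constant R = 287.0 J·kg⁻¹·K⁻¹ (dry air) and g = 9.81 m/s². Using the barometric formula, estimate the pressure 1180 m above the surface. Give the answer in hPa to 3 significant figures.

P ≈ 869 hPa

Scale height: H = RT/g = 287.0 × 268 / 9.81 = 7840.6 m.
Barometric formula: P = P₀ exp(−z/H).
z/H = 1180.0/7840.6 = 0.15050; exp(−0.15050) = 0.86028.
P = 1010 × 0.86028 = 868.88 hPa.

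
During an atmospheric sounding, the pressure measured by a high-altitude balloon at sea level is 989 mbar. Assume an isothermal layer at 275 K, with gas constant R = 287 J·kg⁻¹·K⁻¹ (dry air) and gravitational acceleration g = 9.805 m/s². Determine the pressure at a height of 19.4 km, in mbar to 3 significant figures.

P ≈ 88.8 mbar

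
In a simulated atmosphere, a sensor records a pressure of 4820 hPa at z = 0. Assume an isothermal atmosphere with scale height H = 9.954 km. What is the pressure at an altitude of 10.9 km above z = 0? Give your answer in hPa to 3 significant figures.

Barometric formula: P = P₀ exp(−z/H).
z/H = 10900/9954.0 = 1.0950; exp(−1.0950) = 0.33454.
P = 4820 × 0.33454 = 1612.5 hPa.

P ≈ 1610 hPa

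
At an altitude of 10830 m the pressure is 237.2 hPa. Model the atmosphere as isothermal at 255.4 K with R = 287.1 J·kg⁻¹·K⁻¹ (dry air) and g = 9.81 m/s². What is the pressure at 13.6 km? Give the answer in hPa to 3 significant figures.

Scale height: H = RT/g = 287.1 × 255.4 / 9.81 = 7474.6 m.
Between two levels, P₂ = P₁ exp(−Δz/H) with Δz = z₂ − z₁.
Δz = 13600 − 10830 = 2770.0 m; Δz/H = 2770.0/7474.6 = 0.37059.
P₂ = 237.2 × exp(−0.37059) = 237.2 × 0.69033 = 163.75 hPa.

P ≈ 164 hPa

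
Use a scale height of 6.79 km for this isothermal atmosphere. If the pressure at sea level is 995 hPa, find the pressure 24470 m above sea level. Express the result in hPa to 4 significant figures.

Barometric formula: P = P₀ exp(−z/H).
z/H = 24470/6790.0 = 3.6038; exp(−3.6038) = 0.027220.
P = 995 × 0.027220 = 27.084 hPa.

P ≈ 27.08 hPa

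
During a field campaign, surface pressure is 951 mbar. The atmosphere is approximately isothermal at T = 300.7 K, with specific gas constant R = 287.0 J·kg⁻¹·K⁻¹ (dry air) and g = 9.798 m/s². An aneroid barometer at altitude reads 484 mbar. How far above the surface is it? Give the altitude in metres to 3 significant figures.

Scale height: H = RT/g = 287.0 × 300.7 / 9.798 = 8808.0 m.
Invert the barometric formula: z = H ln(P₀/P).
P₀/P = 951/484 = 1.9649; ln(1.9649) = 0.67544.
z = 8808.0 × 0.67544 = 5949.3 m.

z ≈ 5950 m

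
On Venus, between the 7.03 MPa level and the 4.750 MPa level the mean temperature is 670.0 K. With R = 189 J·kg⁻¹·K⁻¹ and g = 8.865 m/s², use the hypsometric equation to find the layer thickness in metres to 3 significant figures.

Hypsometric equation: Δz = (R T̄/g) ln(P₁/P₂).
R T̄/g = 189 × 670.0 / 8.865 = 14284 m.
ln(7.03/4.750) = ln(1.4800) = 0.39204.
Δz = 14284 × 0.39204 = 5599.9 m.

Δz ≈ 5600 m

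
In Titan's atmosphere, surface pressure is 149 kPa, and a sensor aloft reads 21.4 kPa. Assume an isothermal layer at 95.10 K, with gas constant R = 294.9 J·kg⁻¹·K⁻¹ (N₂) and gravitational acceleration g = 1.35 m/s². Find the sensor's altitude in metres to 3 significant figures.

z ≈ 40300 m

Scale height: H = RT/g = 294.9 × 95.10 / 1.35 = 20774 m.
Invert the barometric formula: z = H ln(P₀/P).
P₀/P = 149/21.4 = 6.9626; ln(6.9626) = 1.9406.
z = 20774 × 1.9406 = 40314 m.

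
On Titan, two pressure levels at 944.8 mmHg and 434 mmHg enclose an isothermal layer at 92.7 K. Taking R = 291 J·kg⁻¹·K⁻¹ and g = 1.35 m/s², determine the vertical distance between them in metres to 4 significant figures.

Δz ≈ 15540 m

Hypsometric equation: Δz = (R T̄/g) ln(P₁/P₂).
R T̄/g = 291 × 92.7 / 1.35 = 19982 m.
ln(944.8/434) = ln(2.1770) = 0.77795.
Δz = 19982 × 0.77795 = 15545 m.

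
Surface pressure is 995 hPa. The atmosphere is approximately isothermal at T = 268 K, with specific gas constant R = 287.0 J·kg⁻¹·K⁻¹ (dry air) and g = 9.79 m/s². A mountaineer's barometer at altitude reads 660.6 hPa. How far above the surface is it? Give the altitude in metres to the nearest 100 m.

Scale height: H = RT/g = 287.0 × 268 / 9.79 = 7856.6 m.
Invert the barometric formula: z = H ln(P₀/P).
P₀/P = 995/660.6 = 1.5062; ln(1.5062) = 0.40959.
z = 7856.6 × 0.40959 = 3218.0 m.

z ≈ 3200 m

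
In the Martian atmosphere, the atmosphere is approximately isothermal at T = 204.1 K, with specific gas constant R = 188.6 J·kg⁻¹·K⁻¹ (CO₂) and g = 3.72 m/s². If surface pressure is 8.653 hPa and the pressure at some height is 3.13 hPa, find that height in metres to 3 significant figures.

z ≈ 10500 m

Scale height: H = RT/g = 188.6 × 204.1 / 3.72 = 10348 m.
Invert the barometric formula: z = H ln(P₀/P).
P₀/P = 8.653/3.13 = 2.7645; ln(2.7645) = 1.0169.
z = 10348 × 1.0169 = 10523 m.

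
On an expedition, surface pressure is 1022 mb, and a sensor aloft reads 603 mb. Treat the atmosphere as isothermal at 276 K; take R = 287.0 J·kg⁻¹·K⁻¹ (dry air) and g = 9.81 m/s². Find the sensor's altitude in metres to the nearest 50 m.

Scale height: H = RT/g = 287.0 × 276 / 9.81 = 8074.6 m.
Invert the barometric formula: z = H ln(P₀/P).
P₀/P = 1022/603 = 1.6949; ln(1.6949) = 0.52762.
z = 8074.6 × 0.52762 = 4260.3 m.

z ≈ 4250 m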